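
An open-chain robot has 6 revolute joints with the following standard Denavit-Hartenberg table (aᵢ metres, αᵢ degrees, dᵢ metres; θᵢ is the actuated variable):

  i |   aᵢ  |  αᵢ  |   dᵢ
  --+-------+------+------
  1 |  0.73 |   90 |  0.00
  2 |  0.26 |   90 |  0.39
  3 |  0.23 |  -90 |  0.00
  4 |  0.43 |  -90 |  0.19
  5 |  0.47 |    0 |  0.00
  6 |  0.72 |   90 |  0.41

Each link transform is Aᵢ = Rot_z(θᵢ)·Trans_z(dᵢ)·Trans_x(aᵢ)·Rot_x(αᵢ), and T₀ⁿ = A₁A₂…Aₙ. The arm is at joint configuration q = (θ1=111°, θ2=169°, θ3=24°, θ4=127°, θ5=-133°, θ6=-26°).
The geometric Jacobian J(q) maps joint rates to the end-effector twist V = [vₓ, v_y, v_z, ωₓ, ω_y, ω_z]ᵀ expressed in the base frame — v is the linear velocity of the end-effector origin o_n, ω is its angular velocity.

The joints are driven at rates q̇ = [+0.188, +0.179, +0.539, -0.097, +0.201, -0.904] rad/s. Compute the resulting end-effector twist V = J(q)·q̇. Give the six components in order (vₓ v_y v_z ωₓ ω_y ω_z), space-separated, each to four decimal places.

o_n = [0.8774, 1.0946, 0.7136]
J₁: ẑ×o_n = [-1.0946, 0.8774, 0.0000], ω = ẑ
J2: z=[0.9336, 0.3584, 0.0000] o=[-0.2616, 0.6815, 0.0000] → [0.2557, -0.6662, -0.0226, 0.9336, 0.3584, 0.0000]
J3: z=[-0.0684, 0.1781, 0.9816] o=[0.1940, 0.5830, 0.0496] → [-0.3839, 0.7163, -0.1567, -0.0684, 0.1781, 0.9816]
J4: z=[0.7098, 0.7001, -0.0776] o=[0.3552, 0.4240, 0.0897] → [0.4888, -0.4833, 0.1103, 0.7098, 0.7001, -0.0776]
J5: z=[-0.6011, 0.6594, 0.4515] o=[0.3321, 0.6748, -0.3073] → [0.4836, 0.8598, -0.6119, -0.6011, 0.6594, 0.4515]
J6: z=[-0.6011, 0.6594, 0.4515] o=[0.6938, 0.8276, -0.0490] → [0.3823, 0.5413, -0.2815, -0.6011, 0.6594, 0.4515]
V = J·q̇ = [-0.6628, 0.1622, 0.0323, 0.4840, -0.3713, 0.4072]

-0.6628 0.1622 0.0323 0.4840 -0.3713 0.4072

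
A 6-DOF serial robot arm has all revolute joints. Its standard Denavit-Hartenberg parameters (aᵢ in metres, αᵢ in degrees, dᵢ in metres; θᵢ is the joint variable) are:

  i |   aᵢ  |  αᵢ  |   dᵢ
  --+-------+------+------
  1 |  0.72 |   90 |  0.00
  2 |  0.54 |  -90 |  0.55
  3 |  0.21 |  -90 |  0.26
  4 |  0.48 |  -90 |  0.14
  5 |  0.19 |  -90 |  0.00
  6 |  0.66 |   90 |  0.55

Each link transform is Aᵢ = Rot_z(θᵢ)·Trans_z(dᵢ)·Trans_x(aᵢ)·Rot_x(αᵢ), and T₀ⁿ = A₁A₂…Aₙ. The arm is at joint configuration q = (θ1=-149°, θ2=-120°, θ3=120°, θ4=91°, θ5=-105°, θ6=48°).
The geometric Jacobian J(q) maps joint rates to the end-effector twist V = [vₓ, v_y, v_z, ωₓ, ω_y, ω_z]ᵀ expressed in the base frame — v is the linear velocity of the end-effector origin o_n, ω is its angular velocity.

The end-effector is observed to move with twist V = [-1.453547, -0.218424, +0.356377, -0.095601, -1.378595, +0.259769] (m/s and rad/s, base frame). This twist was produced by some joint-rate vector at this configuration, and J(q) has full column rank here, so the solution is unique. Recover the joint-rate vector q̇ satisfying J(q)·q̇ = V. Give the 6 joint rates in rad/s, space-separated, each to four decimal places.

0.8310 -0.9630 0.9500 -0.1640 -0.0970 -0.0240

o_n = [-0.6286, 0.0918, 0.7967]
J₁: ẑ×o_n = [-0.0918, -0.6286, 0.0000], ω = ẑ
J2: z=[-0.5150, 0.8572, 0.0000] o=[-0.6172, -0.3708, 0.0000] → [0.6829, 0.4103, -0.2285, -0.5150, 0.8572, 0.0000]
J3: z=[-0.7423, -0.4460, -0.5000] o=[-0.6690, 0.2397, -0.4677] → [-0.6378, 0.9183, 0.1278, -0.7423, -0.4460, -0.5000]
J4: z=[-0.6287, 0.2056, 0.7500] o=[-0.8133, -0.0592, -0.5067] → [0.1546, 0.9580, -0.1329, -0.6287, 0.2056, 0.7500]
J5: z=[-0.2447, 0.8632, -0.4417] o=[-0.5470, 0.1909, -0.1654] → [0.7867, 0.2714, 0.0946, -0.2447, 0.8632, -0.4417]
J6: z=[0.5503, 0.4987, 0.6697] o=[-0.6987, 0.2060, -0.0520] → [0.4996, -0.4200, -0.0978, 0.5503, 0.4987, 0.6697]
q̇ = J⁺·V = [0.8310, -0.9630, 0.9500, -0.1640, -0.0970, -0.0240]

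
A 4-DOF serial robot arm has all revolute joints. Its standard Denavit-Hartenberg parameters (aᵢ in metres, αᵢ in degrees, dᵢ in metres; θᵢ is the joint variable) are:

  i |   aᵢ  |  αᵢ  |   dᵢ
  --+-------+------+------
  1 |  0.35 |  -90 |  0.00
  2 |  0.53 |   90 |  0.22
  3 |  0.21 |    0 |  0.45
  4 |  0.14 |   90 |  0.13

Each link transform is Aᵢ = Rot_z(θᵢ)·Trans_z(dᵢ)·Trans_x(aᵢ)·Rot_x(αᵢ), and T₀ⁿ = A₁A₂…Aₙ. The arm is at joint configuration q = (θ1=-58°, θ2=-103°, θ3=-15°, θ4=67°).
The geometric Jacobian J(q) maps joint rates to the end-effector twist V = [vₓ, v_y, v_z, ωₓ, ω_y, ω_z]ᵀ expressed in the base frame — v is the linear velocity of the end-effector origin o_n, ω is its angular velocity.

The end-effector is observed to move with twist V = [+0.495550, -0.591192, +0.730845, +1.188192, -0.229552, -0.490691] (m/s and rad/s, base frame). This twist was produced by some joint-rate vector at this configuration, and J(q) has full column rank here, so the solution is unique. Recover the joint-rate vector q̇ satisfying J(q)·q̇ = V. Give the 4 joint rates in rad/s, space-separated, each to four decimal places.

o_n = [0.0224, 0.4849, 0.6676]
J₁: ẑ×o_n = [-0.4849, 0.0224, 0.0000], ω = ẑ
J2: z=[0.8480, 0.5299, 0.0000] o=[0.1855, -0.2968, 0.0000] → [0.3538, -0.5661, 0.7494, 0.8480, 0.5299, 0.0000]
J3: z=[-0.5163, 0.8263, -0.2250] o=[0.3089, -0.0791, 0.5164] → [0.2518, 0.1425, -0.0545, -0.5163, 0.8263, -0.2250]
J4: z=[-0.5163, 0.8263, -0.2250] o=[0.0062, 0.3026, 0.6128] → [0.0862, 0.0246, -0.1075, -0.5163, 0.8263, -0.2250]
q̇ = J⁺·V = [-0.6810, 0.8860, -0.4540, -0.3920]

-0.6810 0.8860 -0.4540 -0.3920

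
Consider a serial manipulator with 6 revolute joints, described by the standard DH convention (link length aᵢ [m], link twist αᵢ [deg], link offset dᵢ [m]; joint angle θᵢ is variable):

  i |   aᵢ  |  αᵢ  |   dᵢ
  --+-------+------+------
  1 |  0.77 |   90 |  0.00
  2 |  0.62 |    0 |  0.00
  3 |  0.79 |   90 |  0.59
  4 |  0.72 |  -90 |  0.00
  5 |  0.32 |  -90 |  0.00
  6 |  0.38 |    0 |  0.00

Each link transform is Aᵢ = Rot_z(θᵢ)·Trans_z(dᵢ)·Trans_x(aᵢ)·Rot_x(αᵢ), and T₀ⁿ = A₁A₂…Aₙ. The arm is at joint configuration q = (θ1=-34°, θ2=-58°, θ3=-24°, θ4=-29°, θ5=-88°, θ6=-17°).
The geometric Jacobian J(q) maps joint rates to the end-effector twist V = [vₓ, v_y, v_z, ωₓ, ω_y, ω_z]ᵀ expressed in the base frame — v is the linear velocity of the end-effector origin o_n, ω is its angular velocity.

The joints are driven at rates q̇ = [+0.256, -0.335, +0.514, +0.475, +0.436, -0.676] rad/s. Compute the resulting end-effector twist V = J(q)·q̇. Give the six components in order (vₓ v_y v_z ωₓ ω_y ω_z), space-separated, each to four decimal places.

o_n = [0.3399, -0.6231, -2.1007]
J₁: ẑ×o_n = [0.6231, 0.3399, -0.0000], ω = ẑ
J2: z=[-0.5592, -0.8290, 0.0000] o=[0.6384, -0.4306, 0.0000] → [1.7416, -1.1747, -0.1398, -0.5592, -0.8290, 0.0000]
J3: z=[-0.5592, -0.8290, 0.0000] o=[0.9107, -0.6143, -0.5258] → [1.3057, -0.8807, -0.4683, -0.5592, -0.8290, 0.0000]
J4: z=[-0.8210, 0.5538, -0.1392] o=[0.6720, -1.1649, -1.3081] → [-0.3635, -0.6045, -0.2609, -0.8210, 0.5538, -0.1392]
J5: z=[-0.4331, -0.7628, -0.4801] o=[0.9398, -0.9245, -1.9317] → [0.2737, 0.2148, -0.5882, -0.4331, -0.7628, -0.4801]
J6: z=[0.4004, 0.3143, -0.8607] o=[0.6814, -0.7437, -1.9859] → [0.0677, 0.3400, 0.1557, 0.4004, 0.3143, -0.8607]
V = J·q̇ = [0.1481, -0.3955, -0.6795, -0.9496, -0.4304, 0.5624]

0.1481 -0.3955 -0.6795 -0.9496 -0.4304 0.5624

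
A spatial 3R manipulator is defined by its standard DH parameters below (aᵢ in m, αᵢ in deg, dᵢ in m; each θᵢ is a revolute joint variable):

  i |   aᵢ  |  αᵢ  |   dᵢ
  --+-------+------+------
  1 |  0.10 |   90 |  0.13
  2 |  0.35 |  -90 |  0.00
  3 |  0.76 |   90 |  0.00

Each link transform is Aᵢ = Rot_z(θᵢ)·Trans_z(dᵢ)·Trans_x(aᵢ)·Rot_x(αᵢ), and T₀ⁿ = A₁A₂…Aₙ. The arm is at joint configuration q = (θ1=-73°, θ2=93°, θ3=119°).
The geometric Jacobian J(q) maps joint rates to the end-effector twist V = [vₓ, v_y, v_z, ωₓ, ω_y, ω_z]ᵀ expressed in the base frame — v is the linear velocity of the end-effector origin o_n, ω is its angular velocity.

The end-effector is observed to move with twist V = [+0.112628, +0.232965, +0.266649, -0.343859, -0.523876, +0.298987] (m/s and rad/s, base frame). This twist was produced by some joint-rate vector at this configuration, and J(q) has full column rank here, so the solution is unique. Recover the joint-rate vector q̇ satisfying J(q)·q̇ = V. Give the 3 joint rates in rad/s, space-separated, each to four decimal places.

0.2780 0.4820 -0.4010

o_n = [0.6652, 0.0978, 0.1116]
J₁: ẑ×o_n = [-0.0978, 0.6652, 0.0000], ω = ẑ
J2: z=[-0.9563, -0.2924, 0.0000] o=[0.0292, -0.0956, 0.1300] → [0.0054, -0.0176, 0.0010, -0.9563, -0.2924, 0.0000]
J3: z=[-0.2920, 0.9550, -0.0523] o=[0.0239, -0.0781, 0.4795] → [-0.3422, -0.1410, -0.6638, -0.2920, 0.9550, -0.0523]
q̇ = J⁺·V = [0.2780, 0.4820, -0.4010]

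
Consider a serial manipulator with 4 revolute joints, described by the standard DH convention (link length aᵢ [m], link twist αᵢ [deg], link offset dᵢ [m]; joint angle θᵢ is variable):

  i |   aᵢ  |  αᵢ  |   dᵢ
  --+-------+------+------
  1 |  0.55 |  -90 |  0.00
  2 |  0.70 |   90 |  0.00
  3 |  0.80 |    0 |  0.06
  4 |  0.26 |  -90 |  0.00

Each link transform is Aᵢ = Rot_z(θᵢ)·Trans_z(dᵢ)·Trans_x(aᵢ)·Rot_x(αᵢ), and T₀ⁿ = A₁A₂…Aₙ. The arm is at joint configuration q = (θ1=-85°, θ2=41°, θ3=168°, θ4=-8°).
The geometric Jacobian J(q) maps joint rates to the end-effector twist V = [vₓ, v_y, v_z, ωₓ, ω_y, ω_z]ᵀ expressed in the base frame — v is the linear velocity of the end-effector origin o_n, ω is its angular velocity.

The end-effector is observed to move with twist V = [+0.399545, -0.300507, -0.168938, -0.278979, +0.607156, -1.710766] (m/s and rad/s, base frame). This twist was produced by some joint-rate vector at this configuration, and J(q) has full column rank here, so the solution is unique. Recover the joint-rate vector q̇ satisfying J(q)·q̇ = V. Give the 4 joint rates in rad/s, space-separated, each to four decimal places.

o_n = [0.2842, -0.3191, 0.2597]
J₁: ẑ×o_n = [0.3191, 0.2842, -0.0000], ω = ẑ
J2: z=[0.9962, 0.0872, 0.0000] o=[0.0479, -0.5479, 0.0000] → [0.0226, -0.2587, 0.2073, 0.9962, 0.0872, 0.0000]
J3: z=[0.0572, -0.6536, 0.7547] o=[0.0940, -1.0742, -0.4592] → [-1.0397, 0.1024, 0.1675, 0.0572, -0.6536, 0.7547]
J4: z=[0.0572, -0.6536, 0.7547] o=[0.2116, -0.5106, 0.0994] → [-0.2492, 0.0456, 0.0583, 0.0572, -0.6536, 0.7547]
q̇ = J⁺·V = [-0.9870, -0.2250, -0.6080, -0.3510]

-0.9870 -0.2250 -0.6080 -0.3510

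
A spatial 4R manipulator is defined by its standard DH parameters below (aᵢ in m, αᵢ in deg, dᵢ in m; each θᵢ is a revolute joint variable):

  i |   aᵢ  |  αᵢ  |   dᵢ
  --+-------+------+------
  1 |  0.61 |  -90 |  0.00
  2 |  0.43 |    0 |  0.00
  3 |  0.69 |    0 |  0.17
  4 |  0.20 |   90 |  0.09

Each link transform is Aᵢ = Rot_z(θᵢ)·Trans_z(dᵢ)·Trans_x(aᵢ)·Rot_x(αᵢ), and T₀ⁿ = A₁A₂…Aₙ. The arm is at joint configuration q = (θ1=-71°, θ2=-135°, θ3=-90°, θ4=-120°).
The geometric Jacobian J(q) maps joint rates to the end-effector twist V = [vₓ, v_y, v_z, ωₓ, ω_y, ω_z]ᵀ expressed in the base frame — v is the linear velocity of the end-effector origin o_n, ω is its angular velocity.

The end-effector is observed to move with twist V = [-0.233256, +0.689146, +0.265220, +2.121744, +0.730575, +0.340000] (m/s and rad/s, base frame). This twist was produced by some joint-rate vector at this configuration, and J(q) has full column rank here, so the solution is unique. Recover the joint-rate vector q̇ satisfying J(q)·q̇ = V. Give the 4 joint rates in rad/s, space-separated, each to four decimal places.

o_n = [0.2495, 0.0740, -0.2356]
J₁: ẑ×o_n = [-0.0740, 0.2495, 0.0000], ω = ẑ
J2: z=[0.9455, 0.3256, 0.0000] o=[0.1986, -0.5768, 0.0000] → [-0.0767, 0.2228, 0.5988, 0.9455, 0.3256, 0.0000]
J3: z=[0.9455, 0.3256, 0.0000] o=[0.0996, -0.2893, 0.3041] → [-0.1757, 0.5103, 0.2947, 0.9455, 0.3256, 0.0000]
J4: z=[0.9455, 0.3256, 0.0000] o=[0.1015, 0.2274, -0.1838] → [-0.0169, 0.0489, -0.1932, 0.9455, 0.3256, 0.0000]
q̇ = J⁺·V = [0.3400, 0.2890, 0.9630, 0.9920]

0.3400 0.2890 0.9630 0.9920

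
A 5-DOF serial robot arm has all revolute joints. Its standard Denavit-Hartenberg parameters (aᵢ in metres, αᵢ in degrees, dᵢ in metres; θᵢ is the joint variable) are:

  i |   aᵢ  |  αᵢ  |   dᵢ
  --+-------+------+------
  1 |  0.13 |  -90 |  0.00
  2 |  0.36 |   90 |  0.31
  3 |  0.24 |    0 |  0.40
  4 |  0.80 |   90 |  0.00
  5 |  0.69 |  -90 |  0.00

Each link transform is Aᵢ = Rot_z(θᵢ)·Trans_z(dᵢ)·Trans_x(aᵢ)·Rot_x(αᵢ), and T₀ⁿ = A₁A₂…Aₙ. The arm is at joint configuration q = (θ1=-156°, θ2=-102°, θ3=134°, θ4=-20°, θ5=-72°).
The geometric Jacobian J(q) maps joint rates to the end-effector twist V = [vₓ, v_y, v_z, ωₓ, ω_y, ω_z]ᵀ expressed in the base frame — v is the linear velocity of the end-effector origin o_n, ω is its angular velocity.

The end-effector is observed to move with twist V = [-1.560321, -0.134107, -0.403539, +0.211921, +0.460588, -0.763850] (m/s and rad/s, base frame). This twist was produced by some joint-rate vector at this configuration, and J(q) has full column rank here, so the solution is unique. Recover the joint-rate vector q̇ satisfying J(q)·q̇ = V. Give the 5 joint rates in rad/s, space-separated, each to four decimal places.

o_n = [0.1835, -1.4598, -0.1608]
J₁: ẑ×o_n = [1.4598, 0.1835, -0.0000], ω = ẑ
J2: z=[0.4067, -0.9135, 0.0000] o=[-0.1188, -0.0529, 0.0000] → [0.1469, 0.0654, -0.2961, 0.4067, -0.9135, 0.0000]
J3: z=[0.8936, 0.3978, -0.2079] o=[0.0757, -0.3056, 0.3521] → [-0.4440, 0.4359, -1.0743, 0.8936, 0.3978, -0.2079]
J4: z=[0.8936, 0.3978, -0.2079] o=[0.4717, -0.3183, 0.1059] → [-0.3434, 0.2982, -0.9054, 0.8936, 0.3978, -0.2079]
J5: z=[0.3390, -0.2943, 0.8936] o=[0.7071, -1.0135, -0.2124] → [0.3837, -0.4854, -0.3054, 0.3390, -0.2943, 0.8936]
q̇ = J⁺·V = [-0.9640, -0.4570, 0.8720, -0.5410, 0.3010]

-0.9640 -0.4570 0.8720 -0.5410 0.3010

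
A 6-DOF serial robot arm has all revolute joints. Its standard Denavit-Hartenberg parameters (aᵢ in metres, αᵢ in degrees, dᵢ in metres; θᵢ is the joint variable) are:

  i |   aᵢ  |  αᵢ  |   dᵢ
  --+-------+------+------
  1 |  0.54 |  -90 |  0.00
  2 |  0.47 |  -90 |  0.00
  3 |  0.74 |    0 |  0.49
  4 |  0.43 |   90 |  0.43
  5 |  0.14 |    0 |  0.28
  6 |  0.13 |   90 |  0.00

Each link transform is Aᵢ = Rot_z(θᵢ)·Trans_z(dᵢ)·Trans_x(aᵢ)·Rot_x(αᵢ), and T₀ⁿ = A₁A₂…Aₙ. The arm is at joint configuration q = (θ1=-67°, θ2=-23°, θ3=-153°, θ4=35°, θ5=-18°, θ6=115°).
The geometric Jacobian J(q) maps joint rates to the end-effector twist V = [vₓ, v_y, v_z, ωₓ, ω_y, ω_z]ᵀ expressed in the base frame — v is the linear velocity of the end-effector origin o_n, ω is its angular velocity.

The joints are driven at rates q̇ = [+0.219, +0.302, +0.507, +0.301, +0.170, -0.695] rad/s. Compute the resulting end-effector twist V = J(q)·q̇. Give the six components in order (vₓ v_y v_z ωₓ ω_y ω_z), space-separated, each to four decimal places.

o_n = [0.7482, -0.0025, -1.1968]
J₁: ẑ×o_n = [0.0025, 0.7482, -0.0000], ω = ẑ
J2: z=[0.9205, 0.3907, 0.0000] o=[0.2110, -0.4971, 0.0000] → [-0.4676, 1.1017, 0.2454, 0.9205, 0.3907, 0.0000]
J3: z=[0.1527, -0.3597, -0.9205] o=[0.3800, -0.8953, 0.1836] → [1.3184, -0.1281, 0.2687, 0.1527, -0.3597, -0.9205]
J4: z=[0.1527, -0.3597, -0.9205] o=[0.5269, -0.3816, -0.5250] → [0.5906, -0.1011, 0.1375, 0.1527, -0.3597, -0.9205]
J5: z=[-0.7497, 0.5647, -0.3450] o=[0.8695, -0.2169, -0.9997] → [-0.0373, -0.1059, -0.0922, -0.7497, 0.5647, -0.3450]
J6: z=[-0.7497, 0.5647, -0.3450] o=[0.7387, 0.0557, -1.0809] → [-0.0855, -0.0901, 0.0383, -0.7497, 0.5647, -0.3450]
V = J·q̇ = [0.7586, 0.4458, 0.2095, 0.7950, -0.4691, -0.3436]

0.7586 0.4458 0.2095 0.7950 -0.4691 -0.3436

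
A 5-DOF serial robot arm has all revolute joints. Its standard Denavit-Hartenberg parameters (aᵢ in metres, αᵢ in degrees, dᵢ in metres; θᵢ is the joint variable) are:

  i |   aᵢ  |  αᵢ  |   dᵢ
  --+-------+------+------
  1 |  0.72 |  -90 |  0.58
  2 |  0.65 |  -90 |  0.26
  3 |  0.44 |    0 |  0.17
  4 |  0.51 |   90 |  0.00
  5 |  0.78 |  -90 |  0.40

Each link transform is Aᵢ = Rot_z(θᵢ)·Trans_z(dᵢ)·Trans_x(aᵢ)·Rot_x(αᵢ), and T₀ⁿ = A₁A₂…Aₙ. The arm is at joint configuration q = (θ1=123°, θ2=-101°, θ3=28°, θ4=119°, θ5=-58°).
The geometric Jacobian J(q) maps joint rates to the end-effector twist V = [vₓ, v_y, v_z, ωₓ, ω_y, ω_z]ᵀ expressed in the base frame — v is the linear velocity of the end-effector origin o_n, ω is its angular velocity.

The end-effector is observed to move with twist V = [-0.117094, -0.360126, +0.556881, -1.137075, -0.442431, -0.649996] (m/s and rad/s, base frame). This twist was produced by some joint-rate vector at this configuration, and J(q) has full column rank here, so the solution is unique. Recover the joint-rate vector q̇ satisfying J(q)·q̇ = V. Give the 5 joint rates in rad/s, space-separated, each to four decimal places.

-0.4630 0.8390 -0.2400 0.4480 -0.4240

o_n = [0.5790, 0.5496, 0.9593]
J₁: ẑ×o_n = [-0.5496, 0.5790, 0.0000], ω = ẑ
J2: z=[-0.8387, -0.5446, 0.0000] o=[-0.3921, 0.6038, 0.5800] → [-0.2066, 0.3181, 0.5744, -0.8387, -0.5446, 0.0000]
J3: z=[-0.5346, 0.8233, 0.1908] o=[-0.5426, 0.3582, 1.2181] → [-0.2495, 0.0757, -1.0257, -0.5346, 0.8233, 0.1908]
J4: z=[-0.5346, 0.8233, 0.1908] o=[-0.4199, 0.5485, 1.6319] → [-0.5539, -0.1689, -0.8230, -0.5346, 0.8233, 0.1908]
J5: z=[0.7600, 0.3696, 0.5346] o=[-0.2314, 0.7682, 1.2120] → [0.0235, 0.6253, -0.4657, 0.7600, 0.3696, 0.5346]
q̇ = J⁺·V = [-0.4630, 0.8390, -0.2400, 0.4480, -0.4240]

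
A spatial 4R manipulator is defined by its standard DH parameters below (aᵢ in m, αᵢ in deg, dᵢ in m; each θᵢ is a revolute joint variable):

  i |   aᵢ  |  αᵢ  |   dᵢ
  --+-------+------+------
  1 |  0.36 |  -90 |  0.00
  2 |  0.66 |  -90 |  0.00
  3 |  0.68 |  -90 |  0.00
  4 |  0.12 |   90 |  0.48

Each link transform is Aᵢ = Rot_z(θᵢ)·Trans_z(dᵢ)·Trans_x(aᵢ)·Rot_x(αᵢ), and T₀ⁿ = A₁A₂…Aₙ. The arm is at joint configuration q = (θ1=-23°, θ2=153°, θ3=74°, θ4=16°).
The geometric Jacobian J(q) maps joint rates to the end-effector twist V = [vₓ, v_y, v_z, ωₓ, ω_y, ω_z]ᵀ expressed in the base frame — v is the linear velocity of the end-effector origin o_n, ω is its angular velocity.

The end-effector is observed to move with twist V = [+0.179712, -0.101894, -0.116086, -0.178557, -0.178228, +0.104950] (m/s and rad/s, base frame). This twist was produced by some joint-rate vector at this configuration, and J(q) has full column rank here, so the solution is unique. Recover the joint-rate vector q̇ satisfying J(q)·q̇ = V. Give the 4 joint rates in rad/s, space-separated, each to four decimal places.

o_n = [-0.3479, -0.8266, -0.2192]
J₁: ẑ×o_n = [0.8266, -0.3479, 0.0000], ω = ẑ
J2: z=[0.3907, 0.9205, 0.0000] o=[0.3314, -0.1407, 0.0000] → [-0.2017, 0.0856, 0.3573, 0.3907, 0.9205, 0.0000]
J3: z=[-0.4179, 0.1774, 0.8910] o=[-0.2099, 0.0891, -0.2996] → [0.8302, -0.0893, 0.4072, -0.4179, 0.1774, 0.8910]
J4: z=[0.6807, -0.5884, 0.4364] o=[-0.6191, -0.4473, -0.3847] → [0.0681, 0.0056, -0.0986, 0.6807, -0.5884, 0.4364]
q̇ = J⁺·V = [0.2430, -0.2760, -0.0800, -0.1530]

0.2430 -0.2760 -0.0800 -0.1530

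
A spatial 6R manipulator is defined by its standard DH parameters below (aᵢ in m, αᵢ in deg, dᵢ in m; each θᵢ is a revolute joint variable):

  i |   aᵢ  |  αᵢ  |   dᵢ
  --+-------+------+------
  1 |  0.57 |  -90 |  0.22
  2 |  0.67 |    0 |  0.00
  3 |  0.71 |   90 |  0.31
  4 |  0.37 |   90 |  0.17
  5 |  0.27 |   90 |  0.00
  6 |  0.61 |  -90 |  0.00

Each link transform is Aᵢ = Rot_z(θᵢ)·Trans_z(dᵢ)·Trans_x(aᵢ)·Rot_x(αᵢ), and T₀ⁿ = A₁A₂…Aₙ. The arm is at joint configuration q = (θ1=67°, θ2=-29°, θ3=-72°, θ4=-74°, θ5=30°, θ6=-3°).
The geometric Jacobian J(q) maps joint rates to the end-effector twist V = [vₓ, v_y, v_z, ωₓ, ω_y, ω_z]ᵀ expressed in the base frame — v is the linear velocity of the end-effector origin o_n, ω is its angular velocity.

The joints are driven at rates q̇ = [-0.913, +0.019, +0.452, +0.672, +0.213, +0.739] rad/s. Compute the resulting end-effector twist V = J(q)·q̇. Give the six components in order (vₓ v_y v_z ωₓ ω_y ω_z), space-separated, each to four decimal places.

o_n = [0.8470, 0.0280, 1.4617]
J₁: ẑ×o_n = [-0.0280, 0.8470, 0.0000], ω = ẑ
J2: z=[-0.9205, 0.3907, 0.0000] o=[0.2227, 0.5247, 0.2200] → [0.4852, 1.1430, 0.2132, -0.9205, 0.3907, 0.0000]
J3: z=[-0.9205, 0.3907, 0.0000] o=[0.4517, 1.0641, 0.5448] → [0.3583, 0.8440, 0.7992, -0.9205, 0.3907, 0.0000]
J4: z=[-0.3836, -0.9036, -0.1908] o=[0.1134, 1.0605, 1.2418] → [-0.3957, -0.0556, 1.0589, -0.3836, -0.9036, -0.1908]
J5: z=[0.3254, 0.0611, -0.9436] o=[0.3680, 0.7500, 1.3095] → [-0.6720, -0.5016, -0.2642, 0.3254, 0.0611, -0.9436]
J6: z=[0.7643, 0.5705, 0.3005] o=[0.5183, 0.5289, 1.3470] → [0.2160, 0.0111, -0.5704, 0.7643, 0.5705, 0.3005]
V = J·q̇ = [-0.0527, -0.5062, 0.5991, -0.0572, 0.0115, -1.0201]

-0.0527 -0.5062 0.5991 -0.0572 0.0115 -1.0201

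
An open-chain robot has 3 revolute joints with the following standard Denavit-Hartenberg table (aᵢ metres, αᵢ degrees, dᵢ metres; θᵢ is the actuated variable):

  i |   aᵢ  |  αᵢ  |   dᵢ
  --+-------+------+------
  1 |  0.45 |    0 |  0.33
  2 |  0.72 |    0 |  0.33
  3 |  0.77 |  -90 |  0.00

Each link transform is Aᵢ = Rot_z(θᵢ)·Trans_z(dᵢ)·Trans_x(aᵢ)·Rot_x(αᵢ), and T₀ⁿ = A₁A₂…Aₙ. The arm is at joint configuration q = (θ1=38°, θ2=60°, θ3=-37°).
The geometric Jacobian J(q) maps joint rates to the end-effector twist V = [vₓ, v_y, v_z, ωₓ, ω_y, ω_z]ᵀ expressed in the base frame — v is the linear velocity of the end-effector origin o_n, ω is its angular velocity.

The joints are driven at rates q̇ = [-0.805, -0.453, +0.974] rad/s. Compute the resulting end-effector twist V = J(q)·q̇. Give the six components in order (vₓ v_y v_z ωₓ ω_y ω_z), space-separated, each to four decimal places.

1.3112 -0.2654 0.0000 0.0000 0.0000 -0.2840

o_n = [0.6277, 1.6635, 0.6600]
J₁: ẑ×o_n = [-1.6635, 0.6277, 0.0000], ω = ẑ
J2: z=[0.0000, 0.0000, 1.0000] o=[0.3546, 0.2770, 0.3300] → [-1.3865, 0.2731, 0.0000, 0.0000, 0.0000, 1.0000]
J3: z=[0.0000, 0.0000, 1.0000] o=[0.2544, 0.9900, 0.6600] → [-0.6735, 0.3733, 0.0000, 0.0000, 0.0000, 1.0000]
V = J·q̇ = [1.3112, -0.2654, 0.0000, 0.0000, 0.0000, -0.2840]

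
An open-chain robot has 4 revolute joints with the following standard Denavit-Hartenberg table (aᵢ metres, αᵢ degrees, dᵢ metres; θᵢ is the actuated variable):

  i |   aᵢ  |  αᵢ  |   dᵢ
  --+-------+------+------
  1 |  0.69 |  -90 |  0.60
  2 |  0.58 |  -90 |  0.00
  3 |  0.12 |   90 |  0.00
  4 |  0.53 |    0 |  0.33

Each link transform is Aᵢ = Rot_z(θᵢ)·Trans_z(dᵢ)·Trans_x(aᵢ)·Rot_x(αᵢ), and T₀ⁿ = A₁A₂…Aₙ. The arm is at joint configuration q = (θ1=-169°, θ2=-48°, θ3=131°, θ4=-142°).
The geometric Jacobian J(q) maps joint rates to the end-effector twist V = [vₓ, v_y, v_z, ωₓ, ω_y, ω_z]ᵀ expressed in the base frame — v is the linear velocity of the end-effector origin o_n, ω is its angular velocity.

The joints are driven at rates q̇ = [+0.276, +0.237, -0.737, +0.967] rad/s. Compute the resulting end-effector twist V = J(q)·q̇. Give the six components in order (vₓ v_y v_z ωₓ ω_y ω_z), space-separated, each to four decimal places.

0.2855 -0.3540 0.0070 -0.0176 0.4014 1.3115

o_n = [-1.1106, -0.2242, 1.5796]
J₁: ẑ×o_n = [0.2242, -1.1106, 0.0000], ω = ẑ
J2: z=[0.1908, -0.9816, 0.0000] o=[-0.6773, -0.1317, 0.6000] → [-0.9616, -0.1869, -0.4429, 0.1908, -0.9816, 0.0000]
J3: z=[-0.7295, -0.1418, -0.6691] o=[-1.0583, -0.2057, 1.0310] → [-0.0901, 0.4351, 0.0060, -0.7295, -0.1418, -0.6691]
J4: z=[-0.6209, 0.5476, 0.5609] o=[-1.0239, -0.1068, 0.9725] → [0.3983, 0.3283, 0.1204, -0.6209, 0.5476, 0.5609]
V = J·q̇ = [0.2855, -0.3540, 0.0070, -0.0176, 0.4014, 1.3115]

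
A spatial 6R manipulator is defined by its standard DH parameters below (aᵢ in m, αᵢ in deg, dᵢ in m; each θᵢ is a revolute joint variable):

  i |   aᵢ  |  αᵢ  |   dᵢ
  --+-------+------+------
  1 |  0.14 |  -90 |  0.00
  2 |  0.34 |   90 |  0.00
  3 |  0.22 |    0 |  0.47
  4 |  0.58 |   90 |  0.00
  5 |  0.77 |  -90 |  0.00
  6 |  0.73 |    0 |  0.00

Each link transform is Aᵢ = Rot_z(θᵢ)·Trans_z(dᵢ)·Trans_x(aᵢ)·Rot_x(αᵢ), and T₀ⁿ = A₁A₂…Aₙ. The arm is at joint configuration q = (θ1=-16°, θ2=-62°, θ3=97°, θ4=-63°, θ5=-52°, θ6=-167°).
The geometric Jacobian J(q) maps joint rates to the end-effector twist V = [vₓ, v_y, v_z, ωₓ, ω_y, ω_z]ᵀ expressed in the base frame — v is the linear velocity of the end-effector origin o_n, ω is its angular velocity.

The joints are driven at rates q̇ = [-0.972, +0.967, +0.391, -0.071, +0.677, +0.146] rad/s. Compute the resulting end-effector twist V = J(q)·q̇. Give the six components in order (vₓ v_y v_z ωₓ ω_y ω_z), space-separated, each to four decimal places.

1.2866 -0.4400 -0.1006 -0.0044 0.4903 -0.3611

o_n = [0.3059, 0.3563, 1.0076]
J₁: ẑ×o_n = [-0.3563, 0.3059, 0.0000], ω = ẑ
J2: z=[0.2756, 0.9613, 0.0000] o=[0.1346, -0.0386, 0.0000] → [0.9685, -0.2777, -0.0558, 0.2756, 0.9613, 0.0000]
J3: z=[-0.8487, 0.2434, 0.4695] o=[0.2880, -0.0826, 0.3002] → [-0.0339, 0.6087, -0.3768, -0.8487, 0.2434, 0.4695]
J4: z=[-0.8487, 0.2434, 0.4695] o=[-0.0628, 0.2452, 0.4972] → [0.0721, 0.6063, -0.1840, -0.8487, 0.2434, 0.4695]
J5: z=[0.0238, -0.8693, 0.4937] o=[0.2436, 0.4947, 0.9217] → [-0.0062, 0.0287, 0.0508, 0.0238, -0.8693, 0.4937]
J6: z=[-0.1063, 0.4889, 0.8659] o=[1.0090, 0.5510, 0.9839] → [0.1802, -0.6063, 0.3644, -0.1063, 0.4889, 0.8659]
V = J·q̇ = [1.2866, -0.4400, -0.1006, -0.0044, 0.4903, -0.3611]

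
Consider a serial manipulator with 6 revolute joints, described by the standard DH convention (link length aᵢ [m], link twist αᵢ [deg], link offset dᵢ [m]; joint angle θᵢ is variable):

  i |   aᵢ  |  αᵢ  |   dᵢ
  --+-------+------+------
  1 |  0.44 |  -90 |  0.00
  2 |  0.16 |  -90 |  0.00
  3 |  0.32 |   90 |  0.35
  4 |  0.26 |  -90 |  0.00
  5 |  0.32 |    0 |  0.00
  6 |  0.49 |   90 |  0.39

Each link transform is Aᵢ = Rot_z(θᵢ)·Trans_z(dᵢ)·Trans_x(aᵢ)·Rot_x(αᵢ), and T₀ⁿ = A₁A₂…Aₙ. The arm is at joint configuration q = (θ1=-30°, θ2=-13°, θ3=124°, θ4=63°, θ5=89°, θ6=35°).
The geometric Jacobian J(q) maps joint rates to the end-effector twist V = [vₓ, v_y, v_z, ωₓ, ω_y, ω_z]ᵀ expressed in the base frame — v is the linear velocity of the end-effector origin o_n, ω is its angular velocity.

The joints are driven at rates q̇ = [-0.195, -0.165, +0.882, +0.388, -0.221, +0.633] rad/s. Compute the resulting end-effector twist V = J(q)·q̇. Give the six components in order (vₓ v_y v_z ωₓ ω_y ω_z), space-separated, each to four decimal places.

o_n = [0.3401, 0.3025, -0.6017]
J₁: ẑ×o_n = [-0.3025, 0.3401, 0.0000], ω = ẑ
J2: z=[0.5000, 0.8660, 0.0000] o=[0.3811, -0.2200, 0.0000] → [-0.5211, 0.3009, 0.2968, 0.5000, 0.8660, 0.0000]
J3: z=[0.1948, -0.1125, -0.9744] o=[0.5161, -0.2979, 0.0360] → [0.6568, 0.2957, 0.0972, 0.1948, -0.1125, -0.9744]
J4: z=[0.4200, -0.8882, 0.1865] o=[0.3006, -0.4799, -0.3453] → [0.0818, 0.1151, 0.3636, 0.4200, -0.8882, 0.1865]
J5: z=[0.8782, 0.3459, -0.3303] o=[0.2411, -0.5585, -0.5859] → [0.2789, -0.0187, 0.7220, 0.8782, 0.3459, -0.3303]
J6: z=[0.8782, 0.3459, -0.3303] o=[0.1055, -0.2761, -0.6507] → [0.2080, -0.1205, 0.4270, 0.8782, 0.3459, -0.3303]
V = J·q̇ = [0.8261, 0.1174, 0.2886, 0.6141, -0.4442, -1.1181]

0.8261 0.1174 0.2886 0.6141 -0.4442 -1.1181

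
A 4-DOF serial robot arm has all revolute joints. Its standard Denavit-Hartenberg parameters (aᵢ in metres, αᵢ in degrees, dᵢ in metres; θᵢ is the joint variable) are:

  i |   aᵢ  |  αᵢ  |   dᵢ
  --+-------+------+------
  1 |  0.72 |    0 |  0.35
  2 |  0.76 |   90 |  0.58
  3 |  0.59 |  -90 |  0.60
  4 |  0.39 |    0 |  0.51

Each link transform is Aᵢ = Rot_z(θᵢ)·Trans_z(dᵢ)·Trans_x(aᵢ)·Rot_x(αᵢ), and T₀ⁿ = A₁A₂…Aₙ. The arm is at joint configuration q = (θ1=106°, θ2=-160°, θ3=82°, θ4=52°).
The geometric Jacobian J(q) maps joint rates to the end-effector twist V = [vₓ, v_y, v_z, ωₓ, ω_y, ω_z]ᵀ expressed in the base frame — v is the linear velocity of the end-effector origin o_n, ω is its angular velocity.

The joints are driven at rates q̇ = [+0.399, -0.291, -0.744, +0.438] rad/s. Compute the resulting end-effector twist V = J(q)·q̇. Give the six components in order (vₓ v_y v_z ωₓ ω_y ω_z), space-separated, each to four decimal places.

0.2394 -0.5418 0.1565 0.3470 0.7882 0.1690

o_n = [-0.2175, 0.2203, 1.8230]
J₁: ẑ×o_n = [-0.2203, -0.2175, 0.0000], ω = ẑ
J2: z=[0.0000, 0.0000, 1.0000] o=[-0.1985, 0.6921, 0.3500] → [0.4718, -0.0190, 0.0000, 0.0000, 0.0000, 1.0000]
J3: z=[-0.8090, -0.5878, 0.0000] o=[0.2483, 0.0773, 0.9300] → [-0.5249, 0.7225, -0.3895, -0.8090, -0.5878, 0.0000]
J4: z=[-0.5821, 0.8011, 0.1392] o=[-0.1889, -0.3418, 1.5143] → [0.1691, 0.1757, -0.3043, -0.5821, 0.8011, 0.1392]
V = J·q̇ = [0.2394, -0.5418, 0.1565, 0.3470, 0.7882, 0.1690]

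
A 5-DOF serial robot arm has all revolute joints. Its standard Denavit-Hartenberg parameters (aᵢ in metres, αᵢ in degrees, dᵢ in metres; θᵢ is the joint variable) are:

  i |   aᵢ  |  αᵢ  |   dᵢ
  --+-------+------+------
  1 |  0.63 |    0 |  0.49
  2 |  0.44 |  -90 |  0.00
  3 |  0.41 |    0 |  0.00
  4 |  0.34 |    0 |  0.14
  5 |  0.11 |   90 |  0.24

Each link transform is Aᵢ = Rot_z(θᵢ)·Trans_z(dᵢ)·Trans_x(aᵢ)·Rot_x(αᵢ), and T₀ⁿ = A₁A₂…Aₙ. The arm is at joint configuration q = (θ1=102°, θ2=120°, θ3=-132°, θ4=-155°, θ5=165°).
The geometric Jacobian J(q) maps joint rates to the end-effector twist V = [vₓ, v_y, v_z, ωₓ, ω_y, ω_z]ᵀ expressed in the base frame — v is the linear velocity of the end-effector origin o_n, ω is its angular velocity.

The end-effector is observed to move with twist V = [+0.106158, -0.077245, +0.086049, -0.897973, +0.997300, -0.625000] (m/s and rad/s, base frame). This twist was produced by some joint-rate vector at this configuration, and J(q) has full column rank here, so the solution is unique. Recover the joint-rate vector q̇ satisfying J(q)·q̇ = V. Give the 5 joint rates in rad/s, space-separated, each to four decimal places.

-0.8180 0.1930 0.3890 -0.9680 -0.7630

o_n = [-0.0304, 0.1955, 0.5628]
J₁: ẑ×o_n = [-0.1955, -0.0304, 0.0000], ω = ẑ
J2: z=[0.0000, 0.0000, 1.0000] o=[-0.1310, 0.6162, 0.4900] → [0.4208, 0.1006, -0.0000, 0.0000, 0.0000, 1.0000]
J3: z=[0.6691, -0.7431, 0.0000] o=[-0.4580, 0.3218, 0.4900] → [-0.0541, -0.0487, 0.2332, 0.6691, -0.7431, 0.0000]
J4: z=[0.6691, -0.7431, 0.0000] o=[-0.2541, 0.5054, 0.7947] → [0.1723, 0.1551, -0.0411, 0.6691, -0.7431, 0.0000]
J5: z=[0.6691, -0.7431, 0.0000] o=[-0.2343, 0.3348, 0.4695] → [-0.0693, -0.0624, 0.0583, 0.6691, -0.7431, 0.0000]
q̇ = J⁺·V = [-0.8180, 0.1930, 0.3890, -0.9680, -0.7630]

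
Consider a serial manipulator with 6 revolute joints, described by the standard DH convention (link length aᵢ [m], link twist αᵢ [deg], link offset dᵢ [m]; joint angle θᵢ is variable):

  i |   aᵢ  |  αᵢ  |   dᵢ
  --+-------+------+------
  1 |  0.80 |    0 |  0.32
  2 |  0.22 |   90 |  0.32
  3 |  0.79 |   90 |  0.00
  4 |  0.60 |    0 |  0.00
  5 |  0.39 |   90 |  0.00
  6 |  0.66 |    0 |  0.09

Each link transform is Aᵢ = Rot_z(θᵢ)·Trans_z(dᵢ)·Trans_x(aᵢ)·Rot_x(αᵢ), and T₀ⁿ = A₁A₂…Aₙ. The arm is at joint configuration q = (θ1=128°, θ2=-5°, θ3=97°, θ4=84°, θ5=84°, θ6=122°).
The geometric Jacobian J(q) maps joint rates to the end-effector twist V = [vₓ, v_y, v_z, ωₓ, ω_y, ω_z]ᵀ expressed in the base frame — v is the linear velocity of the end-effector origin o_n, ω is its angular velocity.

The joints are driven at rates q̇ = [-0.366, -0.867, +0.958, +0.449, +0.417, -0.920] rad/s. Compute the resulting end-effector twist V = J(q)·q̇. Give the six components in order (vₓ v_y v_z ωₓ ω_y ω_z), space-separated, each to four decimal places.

o_n = [-0.2784, 1.5733, 1.5341]
J₁: ẑ×o_n = [-1.5733, -0.2784, 0.0000], ω = ẑ
J2: z=[0.0000, 0.0000, 1.0000] o=[-0.4925, 0.6304, 0.3200] → [-0.9429, 0.2141, 0.0000, 0.0000, 0.0000, 1.0000]
J3: z=[0.8387, 0.5446, 0.0000] o=[-0.6123, 0.8149, 0.6400] → [0.4869, -0.7498, 0.4541, 0.8387, 0.5446, 0.0000]
J4: z=[-0.5406, 0.8324, 0.1219] o=[-0.5599, 0.7342, 1.4241] → [-0.0107, 0.0937, -0.6879, -0.5406, 0.8324, 0.1219]
J5: z=[-0.5406, 0.8324, 0.1219] o=[-0.0553, 1.0528, 1.4864] → [-0.0237, -0.0014, -0.0957, -0.5406, 0.8324, 0.1219]
J6: z=[0.8341, 0.5115, 0.2064] o=[-0.0126, 1.1359, 1.1077] → [0.1278, -0.4105, 0.5008, 0.8341, 0.5115, 0.2064]
V = J·q̇ = [1.7275, -0.3830, -0.3744, -0.4321, 0.7721, -1.3173]

1.7275 -0.3830 -0.3744 -0.4321 0.7721 -1.3173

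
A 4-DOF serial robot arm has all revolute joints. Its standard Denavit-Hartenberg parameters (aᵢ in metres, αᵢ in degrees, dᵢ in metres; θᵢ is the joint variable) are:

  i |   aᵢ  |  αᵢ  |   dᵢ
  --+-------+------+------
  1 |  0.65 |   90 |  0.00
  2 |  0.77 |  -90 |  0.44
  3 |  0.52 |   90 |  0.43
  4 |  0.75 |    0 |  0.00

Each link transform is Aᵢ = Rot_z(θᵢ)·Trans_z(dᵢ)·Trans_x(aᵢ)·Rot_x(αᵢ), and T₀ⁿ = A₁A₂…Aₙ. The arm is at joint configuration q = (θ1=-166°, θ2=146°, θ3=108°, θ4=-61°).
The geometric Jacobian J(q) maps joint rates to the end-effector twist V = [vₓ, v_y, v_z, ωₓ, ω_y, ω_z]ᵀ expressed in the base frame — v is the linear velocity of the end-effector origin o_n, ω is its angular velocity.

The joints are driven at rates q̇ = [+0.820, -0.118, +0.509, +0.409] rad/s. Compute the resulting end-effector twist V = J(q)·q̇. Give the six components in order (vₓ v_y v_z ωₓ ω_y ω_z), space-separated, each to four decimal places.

0.0356 -0.4188 -0.3751 0.6482 -0.0903 0.6155

o_n = [-0.2567, -0.4766, 0.4652]
J₁: ẑ×o_n = [0.4766, -0.2567, 0.0000], ω = ẑ
J2: z=[-0.2419, 0.9703, 0.0000] o=[-0.6307, -0.1572, 0.0000] → [0.4514, 0.1125, -0.2856, -0.2419, 0.9703, 0.0000]
J3: z=[0.5426, 0.1353, -0.8290] o=[-0.1177, 0.4241, 0.4306] → [-0.7421, 0.0964, -0.4699, 0.5426, 0.1353, -0.8290]
J4: z=[0.8398, -0.1091, 0.5318] o=[0.1060, -0.0298, -0.0158] → [0.1852, -0.5968, -0.4148, 0.8398, -0.1091, 0.5318]
V = J·q̇ = [0.0356, -0.4188, -0.3751, 0.6482, -0.0903, 0.6155]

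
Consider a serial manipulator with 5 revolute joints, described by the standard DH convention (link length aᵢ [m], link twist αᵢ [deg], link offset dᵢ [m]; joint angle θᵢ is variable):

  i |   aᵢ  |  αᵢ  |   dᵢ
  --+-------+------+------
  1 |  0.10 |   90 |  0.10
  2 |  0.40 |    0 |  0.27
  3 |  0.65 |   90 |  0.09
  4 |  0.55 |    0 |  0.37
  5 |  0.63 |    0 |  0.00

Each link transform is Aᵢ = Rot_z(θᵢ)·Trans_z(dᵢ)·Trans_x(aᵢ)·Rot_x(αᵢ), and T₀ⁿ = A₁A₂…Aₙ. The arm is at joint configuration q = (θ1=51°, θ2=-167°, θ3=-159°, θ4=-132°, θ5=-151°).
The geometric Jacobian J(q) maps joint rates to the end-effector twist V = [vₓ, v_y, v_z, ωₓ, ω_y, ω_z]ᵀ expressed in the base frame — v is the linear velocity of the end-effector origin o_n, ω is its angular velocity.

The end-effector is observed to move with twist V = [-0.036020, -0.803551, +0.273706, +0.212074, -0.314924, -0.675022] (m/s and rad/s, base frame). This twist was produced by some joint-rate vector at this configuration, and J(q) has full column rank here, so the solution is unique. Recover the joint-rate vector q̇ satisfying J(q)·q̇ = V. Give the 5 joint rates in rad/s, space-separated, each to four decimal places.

o_n = [0.6081, -0.1470, -0.0598]
J₁: ẑ×o_n = [0.1470, 0.6081, -0.0000], ω = ẑ
J2: z=[0.7771, -0.6293, 0.0000] o=[0.0629, 0.0777, 0.1000] → [0.1006, 0.1242, 0.1684, 0.7771, -0.6293, 0.0000]
J3: z=[0.7771, -0.6293, 0.0000] o=[0.0275, -0.3951, 0.0100] → [0.0439, 0.0543, 0.5582, 0.7771, -0.6293, 0.0000]
J4: z=[0.3519, 0.4346, -0.8290] o=[0.4366, -0.0329, 0.3735] → [-0.2829, 0.0103, -0.1147, 0.3519, 0.4346, -0.8290]
J5: z=[0.3519, 0.4346, -0.8290] o=[0.0571, 0.1480, -0.1390] → [-0.2101, -0.4847, -0.3433, 0.3519, 0.4346, -0.8290]
q̇ = J⁺·V = [-0.8400, -0.4540, 0.8170, -0.7620, 0.5630]

-0.8400 -0.4540 0.8170 -0.7620 0.5630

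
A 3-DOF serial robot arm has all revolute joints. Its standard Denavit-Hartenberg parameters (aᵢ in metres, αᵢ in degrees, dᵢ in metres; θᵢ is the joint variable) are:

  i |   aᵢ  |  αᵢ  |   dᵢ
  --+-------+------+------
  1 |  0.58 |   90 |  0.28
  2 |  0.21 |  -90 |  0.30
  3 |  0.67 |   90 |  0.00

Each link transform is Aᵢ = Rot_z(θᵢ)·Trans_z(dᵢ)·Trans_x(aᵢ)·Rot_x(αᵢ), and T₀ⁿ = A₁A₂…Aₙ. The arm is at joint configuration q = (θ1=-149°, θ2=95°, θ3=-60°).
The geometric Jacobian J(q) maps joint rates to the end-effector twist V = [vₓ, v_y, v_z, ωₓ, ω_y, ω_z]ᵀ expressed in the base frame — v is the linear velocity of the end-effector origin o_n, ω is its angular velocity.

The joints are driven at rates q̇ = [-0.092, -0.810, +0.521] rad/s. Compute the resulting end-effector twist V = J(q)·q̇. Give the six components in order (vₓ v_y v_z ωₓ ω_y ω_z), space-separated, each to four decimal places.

-0.2203 -0.2788 0.3396 0.8621 -0.4270 -0.1374

o_n = [-0.9098, 0.4803, 0.8229]
J₁: ẑ×o_n = [-0.4803, -0.9098, 0.0000], ω = ẑ
J2: z=[-0.5150, 0.8572, 0.0000] o=[-0.4972, -0.2987, 0.2800] → [0.4654, 0.2796, -0.0475, -0.5150, 0.8572, 0.0000]
J3: z=[0.8539, 0.5131, -0.0872] o=[-0.6360, -0.0321, 0.4892] → [0.2159, -0.2611, 0.5780, 0.8539, 0.5131, -0.0872]
V = J·q̇ = [-0.2203, -0.2788, 0.3396, 0.8621, -0.4270, -0.1374]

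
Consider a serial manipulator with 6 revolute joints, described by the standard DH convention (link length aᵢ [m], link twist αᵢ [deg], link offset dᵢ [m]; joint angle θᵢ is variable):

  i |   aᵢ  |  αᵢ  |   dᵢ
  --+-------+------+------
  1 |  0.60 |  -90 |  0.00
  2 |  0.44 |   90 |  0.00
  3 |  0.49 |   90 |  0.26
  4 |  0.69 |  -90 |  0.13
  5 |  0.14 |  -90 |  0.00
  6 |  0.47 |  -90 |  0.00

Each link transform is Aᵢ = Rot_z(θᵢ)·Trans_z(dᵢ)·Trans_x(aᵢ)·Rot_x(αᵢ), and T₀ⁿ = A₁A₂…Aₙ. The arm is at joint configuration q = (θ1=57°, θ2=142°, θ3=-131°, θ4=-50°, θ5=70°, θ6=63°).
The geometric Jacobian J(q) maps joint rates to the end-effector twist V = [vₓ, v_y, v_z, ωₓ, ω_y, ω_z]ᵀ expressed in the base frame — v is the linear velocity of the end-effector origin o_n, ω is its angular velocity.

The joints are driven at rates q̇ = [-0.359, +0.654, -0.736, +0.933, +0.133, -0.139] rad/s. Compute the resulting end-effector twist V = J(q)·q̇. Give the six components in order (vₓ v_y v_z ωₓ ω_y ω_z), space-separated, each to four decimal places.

0.9278 0.5212 0.7504 -0.8521 0.8123 0.7631

o_n = [0.6037, -0.2705, 0.4108]
J₁: ẑ×o_n = [0.2705, 0.6037, -0.0000], ω = ẑ
J2: z=[-0.8387, 0.5446, 0.0000] o=[0.3268, 0.5032, 0.0000] → [0.2237, 0.3445, 0.4980, -0.8387, 0.5446, 0.0000]
J3: z=[0.3353, 0.5163, -0.7880] o=[0.1379, 0.2124, -0.2709] → [-0.0285, -0.5956, -0.4024, 0.3353, 0.5163, -0.7880]
J4: z=[-0.2263, 0.8561, 0.4646] o=[0.6732, 0.3577, -0.2779] → [0.8814, 0.1235, 0.2017, -0.2263, 0.8561, 0.4646]
J5: z=[0.9161, 0.3492, -0.1971] o=[0.8722, 0.2061, 0.3782] → [-0.0826, 0.0231, -0.3428, 0.9161, 0.3492, -0.1971]
J6: z=[-0.2336, 0.0653, -0.9701] o=[0.9178, 0.0752, 0.3584] → [-0.3319, 0.3170, 0.1013, -0.2336, 0.0653, -0.9701]
V = J·q̇ = [0.9278, 0.5212, 0.7504, -0.8521, 0.8123, 0.7631]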